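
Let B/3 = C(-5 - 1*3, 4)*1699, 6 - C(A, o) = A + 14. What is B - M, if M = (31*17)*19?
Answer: -10013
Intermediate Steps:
M = 10013 (M = 527*19 = 10013)
C(A, o) = -8 - A (C(A, o) = 6 - (A + 14) = 6 - (14 + A) = 6 + (-14 - A) = -8 - A)
B = 0 (B = 3*((-8 - (-5 - 1*3))*1699) = 3*((-8 - (-5 - 3))*1699) = 3*((-8 - 1*(-8))*1699) = 3*((-8 + 8)*1699) = 3*(0*1699) = 3*0 = 0)
B - M = 0 - 1*10013 = 0 - 10013 = -10013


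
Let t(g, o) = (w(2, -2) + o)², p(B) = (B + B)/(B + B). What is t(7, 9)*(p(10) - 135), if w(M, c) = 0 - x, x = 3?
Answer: -4824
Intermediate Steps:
p(B) = 1 (p(B) = (2*B)/((2*B)) = (2*B)*(1/(2*B)) = 1)
w(M, c) = -3 (w(M, c) = 0 - 1*3 = 0 - 3 = -3)
t(g, o) = (-3 + o)²
t(7, 9)*(p(10) - 135) = (-3 + 9)²*(1 - 135) = 6²*(-134) = 36*(-134) = -4824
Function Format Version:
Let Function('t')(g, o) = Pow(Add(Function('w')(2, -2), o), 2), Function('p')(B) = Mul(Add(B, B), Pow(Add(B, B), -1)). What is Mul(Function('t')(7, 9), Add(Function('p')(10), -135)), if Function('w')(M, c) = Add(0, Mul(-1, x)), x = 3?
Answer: -4824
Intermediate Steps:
Function('p')(B) = 1 (Function('p')(B) = Mul(Mul(2, B), Pow(Mul(2, B), -1)) = Mul(Mul(2, B), Mul(Rational(1, 2), Pow(B, -1))) = 1)
Function('w')(M, c) = -3 (Function('w')(M, c) = Add(0, Mul(-1, 3)) = Add(0, -3) = -3)
Function('t')(g, o) = Pow(Add(-3, o), 2)
Mul(Function('t')(7, 9), Add(Function('p')(10), -135)) = Mul(Pow(Add(-3, 9), 2), Add(1, -135)) = Mul(Pow(6, 2), -134) = Mul(36, -134) = -4824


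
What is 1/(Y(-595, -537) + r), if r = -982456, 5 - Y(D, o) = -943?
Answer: -1/981508 ≈ -1.0188e-6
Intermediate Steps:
Y(D, o) = 948 (Y(D, o) = 5 - 1*(-943) = 5 + 943 = 948)
1/(Y(-595, -537) + r) = 1/(948 - 982456) = 1/(-981508) = -1/981508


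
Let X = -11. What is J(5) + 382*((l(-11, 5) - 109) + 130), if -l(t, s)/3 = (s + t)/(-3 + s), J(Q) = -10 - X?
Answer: 11461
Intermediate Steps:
J(Q) = 1 (J(Q) = -10 - 1*(-11) = -10 + 11 = 1)
l(t, s) = -3*(s + t)/(-3 + s)
J(5) + 382*((l(-11, 5) - 109) + 130) = 1 + 382*((3*(-1*5 - 1*(-11))/(-3 + 5) - 109) + 130) = 1 + 382*((3*(-5 + 11)/2 - 109) + 130) = 1 + 382*((3*(½)*6 - 109) + 130) = 1 + 382*((9 - 109) + 130) = 1 + 382*(-100 + 130) = 1 + 382*30 = 1 + 11460 = 11461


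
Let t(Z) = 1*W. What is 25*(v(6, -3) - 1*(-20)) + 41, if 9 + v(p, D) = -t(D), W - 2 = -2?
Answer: 316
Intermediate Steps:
W = 0 (W = 2 - 2 = 0)
t(Z) = 0 (t(Z) = 1*0 = 0)
v(p, D) = -9 (v(p, D) = -9 - 1*0 = -9 + 0 = -9)
25*(v(6, -3) - 1*(-20)) + 41 = 25*(-9 - 1*(-20)) + 41 = 25*(-9 + 20) + 41 = 25*11 + 41 = 275 + 41 = 316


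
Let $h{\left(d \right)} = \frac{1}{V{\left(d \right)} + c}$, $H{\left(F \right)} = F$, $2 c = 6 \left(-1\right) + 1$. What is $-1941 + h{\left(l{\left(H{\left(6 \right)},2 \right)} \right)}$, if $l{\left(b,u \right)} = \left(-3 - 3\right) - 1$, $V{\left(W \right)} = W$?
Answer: $- \frac{36881}{19} \approx -1941.1$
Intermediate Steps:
$c = - \frac{5}{2}$ ($c = \frac{6 \left(-1\right) + 1}{2} = \frac{-6 + 1}{2} = \frac{1}{2} \left(-5\right) = - \frac{5}{2} \approx -2.5$)
$l{\left(b,u \right)} = -7$ ($l{\left(b,u \right)} = -6 - 1 = -7$)
$h{\left(d \right)} = \frac{1}{- \frac{5}{2} + d}$ ($h{\left(d \right)} = \frac{1}{d - \frac{5}{2}} = \frac{1}{- \frac{5}{2} + d}$)
$-1941 + h{\left(l{\left(H{\left(6 \right)},2 \right)} \right)} = -1941 + \frac{2}{-5 + 2 \left(-7\right)} = -1941 + \frac{2}{-5 - 14} = -1941 + \frac{2}{-19} = -1941 + 2 \left(- \frac{1}{19}\right) = -1941 - \frac{2}{19} = - \frac{36881}{19}$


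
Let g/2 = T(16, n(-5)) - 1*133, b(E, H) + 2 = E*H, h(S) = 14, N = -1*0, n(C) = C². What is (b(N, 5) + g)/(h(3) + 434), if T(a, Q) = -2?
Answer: -17/28 ≈ -0.60714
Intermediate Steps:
N = 0
b(E, H) = -2 + E*H
g = -270 (g = 2*(-2 - 1*133) = 2*(-2 - 133) = 2*(-135) = -270)
(b(N, 5) + g)/(h(3) + 434) = ((-2 + 0*5) - 270)/(14 + 434) = ((-2 + 0) - 270)/448 = (-2 - 270)*(1/448) = -272*1/448 = -17/28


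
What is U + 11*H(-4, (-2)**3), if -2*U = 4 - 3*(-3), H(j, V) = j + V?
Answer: -277/2 ≈ -138.50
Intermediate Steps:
H(j, V) = V + j
U = -13/2 (U = -(4 - 3*(-3))/2 = -(4 + 9)/2 = -1/2*13 = -13/2 ≈ -6.5000)
U + 11*H(-4, (-2)**3) = -13/2 + 11*((-2)**3 - 4) = -13/2 + 11*(-8 - 4) = -13/2 + 11*(-12) = -13/2 - 132 = -277/2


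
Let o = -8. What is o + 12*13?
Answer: 148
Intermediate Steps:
o + 12*13 = -8 + 12*13 = -8 + 156 = 148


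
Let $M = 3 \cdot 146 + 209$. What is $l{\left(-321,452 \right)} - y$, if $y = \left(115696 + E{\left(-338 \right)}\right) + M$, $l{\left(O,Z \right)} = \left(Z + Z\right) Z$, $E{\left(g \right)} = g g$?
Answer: $178021$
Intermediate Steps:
$E{\left(g \right)} = g^{2}$
$l{\left(O,Z \right)} = 2 Z^{2}$ ($l{\left(O,Z \right)} = 2 Z Z = 2 Z^{2}$)
$M = 647$ ($M = 438 + 209 = 647$)
$y = 230587$ ($y = \left(115696 + \left(-338\right)^{2}\right) + 647 = \left(115696 + 114244\right) + 647 = 229940 + 647 = 230587$)
$l{\left(-321,452 \right)} - y = 2 \cdot 452^{2} - 230587 = 2 \cdot 204304 - 230587 = 408608 - 230587 = 178021$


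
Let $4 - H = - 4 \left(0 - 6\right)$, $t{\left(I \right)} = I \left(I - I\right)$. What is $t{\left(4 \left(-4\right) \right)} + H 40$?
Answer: $-800$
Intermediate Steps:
$t{\left(I \right)} = 0$ ($t{\left(I \right)} = I 0 = 0$)
$H = -20$ ($H = 4 - - 4 \left(0 - 6\right) = 4 - \left(-4\right) \left(-6\right) = 4 - 24 = -20$)
$t{\left(4 \left(-4\right) \right)} + H 40 = 0 - 800 = -800$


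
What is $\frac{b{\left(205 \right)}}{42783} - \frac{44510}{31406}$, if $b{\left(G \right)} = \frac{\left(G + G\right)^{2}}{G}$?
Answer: $- \frac{939259205}{671821449} \approx -1.3981$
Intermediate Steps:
$b{\left(G \right)} = 4 G$ ($b{\left(G \right)} = \frac{\left(2 G\right)^{2}}{G} = \frac{4 G^{2}}{G} = 4 G$)
$\frac{b{\left(205 \right)}}{42783} - \frac{44510}{31406} = \frac{4 \cdot 205}{42783} - \frac{44510}{31406} = 820 \cdot \frac{1}{42783} - \frac{22255}{15703} = \frac{820}{42783} - \frac{22255}{15703} = - \frac{939259205}{671821449}$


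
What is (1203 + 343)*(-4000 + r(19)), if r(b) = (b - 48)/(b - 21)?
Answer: -6161583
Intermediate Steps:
r(b) = (-48 + b)/(-21 + b)
(1203 + 343)*(-4000 + r(19)) = (1203 + 343)*(-4000 + (-48 + 19)/(-21 + 19)) = 1546*(-4000 - 29/(-2)) = 1546*(-4000 - 1/2*(-29)) = 1546*(-4000 + 29/2) = 1546*(-7971/2) = -6161583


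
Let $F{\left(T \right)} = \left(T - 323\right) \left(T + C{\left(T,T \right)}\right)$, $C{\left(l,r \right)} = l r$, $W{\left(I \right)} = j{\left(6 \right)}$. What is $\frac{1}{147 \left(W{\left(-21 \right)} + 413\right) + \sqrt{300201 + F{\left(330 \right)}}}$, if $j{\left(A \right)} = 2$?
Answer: $\frac{20335}{1240181738} - \frac{\sqrt{1064811}}{3720545214} \approx 1.6119 \cdot 10^{-5}$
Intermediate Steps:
$W{\left(I \right)} = 2$
$F{\left(T \right)} = \left(-323 + T\right) \left(T + T^{2}\right)$ ($F{\left(T \right)} = \left(T - 323\right) \left(T + T T\right) = \left(-323 + T\right) \left(T + T^{2}\right)$)
$\frac{1}{147 \left(W{\left(-21 \right)} + 413\right) + \sqrt{300201 + F{\left(330 \right)}}} = \frac{1}{147 \left(2 + 413\right) + \sqrt{300201 + 330 \left(-323 + 330^{2} - 106260\right)}} = \frac{1}{147 \cdot 415 + \sqrt{300201 + 330 \left(-323 + 108900 - 106260\right)}} = \frac{1}{61005 + \sqrt{300201 + 330 \cdot 2317}} = \frac{1}{61005 + \sqrt{300201 + 764610}} = \frac{1}{61005 + \sqrt{1064811}}$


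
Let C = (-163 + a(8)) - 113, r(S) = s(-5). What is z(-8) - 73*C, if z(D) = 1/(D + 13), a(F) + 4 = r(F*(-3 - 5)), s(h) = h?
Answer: 104026/5 ≈ 20805.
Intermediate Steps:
r(S) = -5
a(F) = -9 (a(F) = -4 - 5 = -9)
z(D) = 1/(13 + D)
C = -285 (C = (-163 - 9) - 113 = -172 - 113 = -285)
z(-8) - 73*C = 1/(13 - 8) - 73*(-285) = 1/5 + 20805 = ⅕ + 20805 = 104026/5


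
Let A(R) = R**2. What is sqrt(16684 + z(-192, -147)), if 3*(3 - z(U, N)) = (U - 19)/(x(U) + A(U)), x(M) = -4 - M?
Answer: sqrt(51544715183187)/55578 ≈ 129.18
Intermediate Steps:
z(U, N) = 3 - (-19 + U)/(3*(-4 + U**2 - U)) (z(U, N) = 3 - (U - 19)/(3*((-4 - U) + U**2)) = 3 - (-19 + U)/(3*(-4 + U**2 - U)))
sqrt(16684 + z(-192, -147)) = sqrt(16684 + (17 - 9*(-192)**2 + 10*(-192))/(3*(4 - 192 - 1*(-192)**2))) = sqrt(16684 + (17 - 9*36864 - 1920)/(3*(4 - 192 - 1*36864))) = sqrt(16684 + (17 - 331776 - 1920)/(3*(4 - 192 - 36864))) = sqrt(16684 + (1/3)*(-333679)/(-37052)) = sqrt(16684 + (1/3)*(-1/37052)*(-333679)) = sqrt(16684 + 333679/111156) = sqrt(1854860383/111156) = sqrt(51544715183187)/55578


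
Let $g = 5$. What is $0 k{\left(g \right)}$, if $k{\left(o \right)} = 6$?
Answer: $0$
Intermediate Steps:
$0 k{\left(g \right)} = 0 \cdot 6 = 0$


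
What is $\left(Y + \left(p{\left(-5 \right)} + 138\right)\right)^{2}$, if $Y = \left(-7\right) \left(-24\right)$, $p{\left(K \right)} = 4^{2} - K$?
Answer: $106929$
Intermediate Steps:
$p{\left(K \right)} = 16 - K$
$Y = 168$
$\left(Y + \left(p{\left(-5 \right)} + 138\right)\right)^{2} = \left(168 + \left(\left(16 - -5\right) + 138\right)\right)^{2} = \left(168 + \left(\left(16 + 5\right) + 138\right)\right)^{2} = \left(168 + \left(21 + 138\right)\right)^{2} = \left(168 + 159\right)^{2} = 327^{2} = 106929$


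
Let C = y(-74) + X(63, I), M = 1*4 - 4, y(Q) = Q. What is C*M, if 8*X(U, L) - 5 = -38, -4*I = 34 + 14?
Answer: 0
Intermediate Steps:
I = -12 (I = -(34 + 14)/4 = -¼*48 = -12)
X(U, L) = -33/8 (X(U, L) = 5/8 + (⅛)*(-38) = 5/8 - 19/4 = -33/8)
M = 0 (M = 4 - 4 = 0)
C = -625/8 (C = -74 - 33/8 = -625/8 ≈ -78.125)
C*M = -625/8*0 = 0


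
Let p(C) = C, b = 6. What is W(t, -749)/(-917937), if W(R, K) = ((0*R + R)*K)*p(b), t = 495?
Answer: 247170/101993 ≈ 2.4234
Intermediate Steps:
W(R, K) = 6*K*R (W(R, K) = ((0*R + R)*K)*6 = ((0 + R)*K)*6 = (R*K)*6 = (K*R)*6 = 6*K*R)
W(t, -749)/(-917937) = (6*(-749)*495)/(-917937) = -2224530*(-1/917937) = 247170/101993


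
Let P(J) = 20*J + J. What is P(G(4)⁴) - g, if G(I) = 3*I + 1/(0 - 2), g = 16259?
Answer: 5616517/16 ≈ 3.5103e+5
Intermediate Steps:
G(I) = -½ + 3*I (G(I) = 3*I + 1/(-2) = 3*I - ½ = -½ + 3*I)
P(J) = 21*J
P(G(4)⁴) - g = 21*(-½ + 3*4)⁴ - 1*16259 = 21*(-½ + 12)⁴ - 16259 = 21*(23/2)⁴ - 16259 = 21*(279841/16) - 16259 = 5876661/16 - 16259 = 5616517/16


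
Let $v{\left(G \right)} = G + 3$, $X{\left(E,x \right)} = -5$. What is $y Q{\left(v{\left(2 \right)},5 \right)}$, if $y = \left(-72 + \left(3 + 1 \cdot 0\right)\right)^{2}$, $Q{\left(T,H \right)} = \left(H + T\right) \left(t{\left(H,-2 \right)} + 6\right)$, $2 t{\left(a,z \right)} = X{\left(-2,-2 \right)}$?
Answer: $166635$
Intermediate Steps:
$t{\left(a,z \right)} = - \frac{5}{2}$ ($t{\left(a,z \right)} = \frac{1}{2} \left(-5\right) = - \frac{5}{2}$)
$v{\left(G \right)} = 3 + G$
$Q{\left(T,H \right)} = \frac{7 H}{2} + \frac{7 T}{2}$ ($Q{\left(T,H \right)} = \left(H + T\right) \left(- \frac{5}{2} + 6\right) = \left(H + T\right) \frac{7}{2} = \frac{7 H}{2} + \frac{7 T}{2}$)
$y = 4761$ ($y = \left(-72 + \left(3 + 0\right)\right)^{2} = \left(-72 + 3\right)^{2} = \left(-69\right)^{2} = 4761$)
$y Q{\left(v{\left(2 \right)},5 \right)} = 4761 \left(\frac{7}{2} \cdot 5 + \frac{7 \left(3 + 2\right)}{2}\right) = 4761 \left(\frac{35}{2} + \frac{7}{2} \cdot 5\right) = 4761 \left(\frac{35}{2} + \frac{35}{2}\right) = 4761 \cdot 35 = 166635$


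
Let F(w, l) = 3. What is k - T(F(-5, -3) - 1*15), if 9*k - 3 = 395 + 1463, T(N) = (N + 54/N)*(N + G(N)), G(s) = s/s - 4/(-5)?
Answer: 3463/90 ≈ 38.478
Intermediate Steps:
G(s) = 9/5 (G(s) = 1 - 4*(-⅕) = 1 + ⅘ = 9/5)
T(N) = (9/5 + N)*(N + 54/N) (T(N) = (N + 54/N)*(N + 9/5) = (N + 54/N)*(9/5 + N) = (9/5 + N)*(N + 54/N))
k = 1861/9 (k = ⅓ + (395 + 1463)/9 = ⅓ + (⅑)*1858 = ⅓ + 1858/9 = 1861/9 ≈ 206.78)
k - T(F(-5, -3) - 1*15) = 1861/9 - (54 + (3 - 1*15)² + 9*(3 - 1*15)/5 + 486/(5*(3 - 1*15))) = 1861/9 - (54 + (3 - 15)² + 9*(3 - 15)/5 + 486/(5*(3 - 15))) = 1861/9 - (54 + (-12)² + (9/5)*(-12) + (486/5)/(-12)) = 1861/9 - (54 + 144 - 108/5 + (486/5)*(-1/12)) = 1861/9 - (54 + 144 - 108/5 - 81/10) = 1861/9 - 1*1683/10 = 1861/9 - 1683/10 = 3463/90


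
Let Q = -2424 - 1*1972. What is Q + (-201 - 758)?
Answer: -5355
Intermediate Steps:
Q = -4396 (Q = -2424 - 1972 = -4396)
Q + (-201 - 758) = -4396 + (-201 - 758) = -4396 - 959 = -5355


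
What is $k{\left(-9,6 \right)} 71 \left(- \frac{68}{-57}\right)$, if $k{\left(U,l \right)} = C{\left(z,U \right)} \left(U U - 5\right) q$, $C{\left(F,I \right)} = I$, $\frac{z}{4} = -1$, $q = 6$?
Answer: $-347616$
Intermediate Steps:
$z = -4$ ($z = 4 \left(-1\right) = -4$)
$k{\left(U,l \right)} = 6 U \left(-5 + U^{2}\right)$ ($k{\left(U,l \right)} = U \left(U U - 5\right) 6 = U \left(U^{2} - 5\right) 6 = U \left(-5 + U^{2}\right) 6 = 6 U \left(-5 + U^{2}\right)$)
$k{\left(-9,6 \right)} 71 \left(- \frac{68}{-57}\right) = 6 \left(-9\right) \left(-5 + \left(-9\right)^{2}\right) 71 \left(- \frac{68}{-57}\right) = 6 \left(-9\right) \left(-5 + 81\right) 71 \left(\left(-68\right) \left(- \frac{1}{57}\right)\right) = 6 \left(-9\right) 76 \cdot 71 \cdot \frac{68}{57} = \left(-4104\right) 71 \cdot \frac{68}{57} = \left(-291384\right) \frac{68}{57} = -347616$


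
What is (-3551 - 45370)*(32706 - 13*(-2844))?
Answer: -3408717438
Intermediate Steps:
(-3551 - 45370)*(32706 - 13*(-2844)) = -48921*(32706 + 36972) = -48921*69678 = -3408717438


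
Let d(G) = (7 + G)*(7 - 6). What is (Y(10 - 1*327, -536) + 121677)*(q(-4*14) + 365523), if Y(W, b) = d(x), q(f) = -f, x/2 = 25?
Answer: 44503393986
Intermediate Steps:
x = 50 (x = 2*25 = 50)
d(G) = 7 + G (d(G) = (7 + G)*1 = 7 + G)
Y(W, b) = 57 (Y(W, b) = 7 + 50 = 57)
(Y(10 - 1*327, -536) + 121677)*(q(-4*14) + 365523) = (57 + 121677)*(-(-4)*14 + 365523) = 121734*(-1*(-56) + 365523) = 121734*(56 + 365523) = 121734*365579 = 44503393986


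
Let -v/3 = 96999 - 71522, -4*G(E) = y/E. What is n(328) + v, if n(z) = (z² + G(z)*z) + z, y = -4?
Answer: 31482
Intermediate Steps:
G(E) = 1/E (G(E) = -(-1)/E = 1/E)
v = -76431 (v = -3*(96999 - 71522) = -3*25477 = -76431)
n(z) = 1 + z + z² (n(z) = (z² + z/z) + z = (z² + 1) + z = (1 + z²) + z = 1 + z + z²)
n(328) + v = (1 + 328*(1 + 328)) - 76431 = (1 + 328*329) - 76431 = (1 + 107912) - 76431 = 107913 - 76431 = 31482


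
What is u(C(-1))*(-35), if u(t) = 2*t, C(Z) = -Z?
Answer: -70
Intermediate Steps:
u(C(-1))*(-35) = (2*(-1*(-1)))*(-35) = (2*1)*(-35) = 2*(-35) = -70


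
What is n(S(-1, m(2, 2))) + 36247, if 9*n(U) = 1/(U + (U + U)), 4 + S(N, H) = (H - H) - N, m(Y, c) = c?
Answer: 2936006/81 ≈ 36247.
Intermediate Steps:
S(N, H) = -4 - N (S(N, H) = -4 + ((H - H) - N) = -4 + (0 - N) = -4 - N)
n(U) = 1/(27*U) (n(U) = 1/(9*(U + (U + U))) = 1/(9*(U + 2*U)) = 1/(9*((3*U))) = (1/(3*U))/9 = 1/(27*U))
n(S(-1, m(2, 2))) + 36247 = 1/(27*(-4 - 1*(-1))) + 36247 = 1/(27*(-4 + 1)) + 36247 = (1/27)/(-3) + 36247 = (1/27)*(-⅓) + 36247 = -1/81 + 36247 = 2936006/81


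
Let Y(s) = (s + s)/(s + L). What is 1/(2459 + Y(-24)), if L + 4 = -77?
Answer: 35/86081 ≈ 0.00040659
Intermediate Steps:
L = -81 (L = -4 - 77 = -81)
Y(s) = 2*s/(-81 + s) (Y(s) = (s + s)/(s - 81) = (2*s)/(-81 + s) = 2*s/(-81 + s))
1/(2459 + Y(-24)) = 1/(2459 + 2*(-24)/(-81 - 24)) = 1/(2459 + 2*(-24)/(-105)) = 1/(2459 + 2*(-24)*(-1/105)) = 1/(2459 + 16/35) = 1/(86081/35) = 35/86081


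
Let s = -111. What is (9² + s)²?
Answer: 900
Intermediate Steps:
(9² + s)² = (9² - 111)² = (81 - 111)² = (-30)² = 900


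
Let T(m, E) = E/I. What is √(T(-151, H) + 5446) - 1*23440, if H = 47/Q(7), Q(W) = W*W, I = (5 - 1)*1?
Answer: -23440 + 3*√118607/14 ≈ -23366.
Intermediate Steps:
I = 4 (I = 4*1 = 4)
Q(W) = W²
H = 47/49 (H = 47/(7²) = 47/49 ≈ 0.95918)
T(m, E) = E/4
√(T(-151, H) + 5446) - 1*23440 = √((¼)*(47/49) + 5446) - 1*23440 = √(47/196 + 5446) - 23440 = √(1067463/196) - 23440 = 3*√118607/14 - 23440 = -23440 + 3*√118607/14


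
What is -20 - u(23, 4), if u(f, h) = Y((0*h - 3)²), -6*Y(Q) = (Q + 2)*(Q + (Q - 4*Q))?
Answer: -53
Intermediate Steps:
Y(Q) = Q*(2 + Q)/3 (Y(Q) = -(Q + 2)*(Q + (Q - 4*Q))/6 = -(2 + Q)*(Q - 3*Q)/6 = -(2 + Q)*(-2*Q)/6 = -(-1)*Q*(2 + Q)/3 = Q*(2 + Q)/3)
u(f, h) = 33 (u(f, h) = (0*h - 3)²*(2 + (0*h - 3)²)/3 = (0 - 3)²*(2 + (0 - 3)²)/3 = (⅓)*(-3)²*(2 + (-3)²) = (⅓)*9*(2 + 9) = (⅓)*9*11 = 33)
-20 - u(23, 4) = -20 - 1*33 = -20 - 33 = -53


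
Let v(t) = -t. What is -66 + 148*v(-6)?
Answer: 822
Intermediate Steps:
-66 + 148*v(-6) = -66 + 148*(-1*(-6)) = -66 + 148*6 = -66 + 888 = 822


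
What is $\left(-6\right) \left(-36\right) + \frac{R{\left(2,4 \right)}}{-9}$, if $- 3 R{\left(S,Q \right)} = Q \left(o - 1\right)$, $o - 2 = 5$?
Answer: $\frac{1952}{9} \approx 216.89$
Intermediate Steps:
$o = 7$ ($o = 2 + 5 = 7$)
$R{\left(S,Q \right)} = - 2 Q$ ($R{\left(S,Q \right)} = - \frac{Q \left(7 - 1\right)}{3} = - \frac{Q 6}{3} = - \frac{6 Q}{3} = - 2 Q$)
$\left(-6\right) \left(-36\right) + \frac{R{\left(2,4 \right)}}{-9} = \left(-6\right) \left(-36\right) + \frac{\left(-2\right) 4}{-9} = 216 - - \frac{8}{9} = 216 + \frac{8}{9} = \frac{1952}{9}$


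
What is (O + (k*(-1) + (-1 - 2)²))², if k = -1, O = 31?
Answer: 1681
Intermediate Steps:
(O + (k*(-1) + (-1 - 2)²))² = (31 + (-1*(-1) + (-1 - 2)²))² = (31 + (1 + (-3)²))² = (31 + (1 + 9))² = (31 + 10)² = 41² = 1681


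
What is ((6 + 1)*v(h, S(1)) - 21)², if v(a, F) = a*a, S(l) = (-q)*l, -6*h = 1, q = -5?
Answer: 561001/1296 ≈ 432.87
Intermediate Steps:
h = -⅙ (h = -⅙*1 = -⅙ ≈ -0.16667)
S(l) = 5*l (S(l) = (-1*(-5))*l = 5*l)
v(a, F) = a²
((6 + 1)*v(h, S(1)) - 21)² = ((6 + 1)*(-⅙)² - 21)² = (7*(1/36) - 21)² = (7/36 - 21)² = (-749/36)² = 561001/1296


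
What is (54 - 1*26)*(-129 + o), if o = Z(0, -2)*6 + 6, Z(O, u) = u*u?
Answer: -2772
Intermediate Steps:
Z(O, u) = u**2
o = 30 (o = (-2)**2*6 + 6 = 4*6 + 6 = 24 + 6 = 30)
(54 - 1*26)*(-129 + o) = (54 - 1*26)*(-129 + 30) = (54 - 26)*(-99) = 28*(-99) = -2772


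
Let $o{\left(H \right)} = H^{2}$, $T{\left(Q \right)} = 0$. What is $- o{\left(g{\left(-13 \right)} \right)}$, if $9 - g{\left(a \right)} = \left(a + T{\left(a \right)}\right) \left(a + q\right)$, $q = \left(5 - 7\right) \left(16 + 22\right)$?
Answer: $-1317904$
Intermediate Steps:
$q = -76$ ($q = \left(-2\right) 38 = -76$)
$g{\left(a \right)} = 9 - a \left(-76 + a\right)$ ($g{\left(a \right)} = 9 - \left(a + 0\right) \left(a - 76\right) = 9 - a \left(-76 + a\right)$)
$- o{\left(g{\left(-13 \right)} \right)} = - \left(9 - \left(-13\right)^{2} + 76 \left(-13\right)\right)^{2} = - \left(9 - 169 - 988\right)^{2} = - \left(-1148\right)^{2} = \left(-1\right) 1317904 = -1317904$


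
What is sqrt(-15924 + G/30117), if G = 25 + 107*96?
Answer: I*sqrt(14443294348887)/30117 ≈ 126.19*I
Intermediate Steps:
G = 10297 (G = 25 + 10272 = 10297)
sqrt(-15924 + G/30117) = sqrt(-15924 + 10297/30117) = sqrt(-479572811/30117) = I*sqrt(14443294348887)/30117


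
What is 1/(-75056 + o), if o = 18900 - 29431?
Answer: -1/85587 ≈ -1.1684e-5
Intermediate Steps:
o = -10531
1/(-75056 + o) = 1/(-75056 - 10531) = 1/(-85587) = -1/85587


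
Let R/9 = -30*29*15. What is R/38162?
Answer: -58725/19081 ≈ -3.0777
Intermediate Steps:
R = -117450 (R = 9*(-30*29*15) = 9*(-870*15) = 9*(-13050) = -117450)
R/38162 = -117450/38162 = -117450*1/38162 = -58725/19081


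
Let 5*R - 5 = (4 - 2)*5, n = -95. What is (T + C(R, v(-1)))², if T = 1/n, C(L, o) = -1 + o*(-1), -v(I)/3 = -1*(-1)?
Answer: 35721/9025 ≈ 3.9580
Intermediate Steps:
v(I) = -3 (v(I) = -(-3)*(-1) = -3*1 = -3)
R = 3 (R = 1 + ((4 - 2)*5)/5 = 1 + (2*5)/5 = 1 + (⅕)*10 = 1 + 2 = 3)
C(L, o) = -1 - o
T = -1/95 (T = 1/(-95) = -1/95 ≈ -0.010526)
(T + C(R, v(-1)))² = (-1/95 + (-1 - 1*(-3)))² = (-1/95 + (-1 + 3))² = (-1/95 + 2)² = (189/95)² = 35721/9025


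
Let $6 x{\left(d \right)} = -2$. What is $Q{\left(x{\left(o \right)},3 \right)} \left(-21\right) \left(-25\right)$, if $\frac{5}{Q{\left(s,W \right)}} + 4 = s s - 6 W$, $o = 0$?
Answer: $- \frac{23625}{197} \approx -119.92$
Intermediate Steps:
$x{\left(d \right)} = - \frac{1}{3}$ ($x{\left(d \right)} = \frac{1}{6} \left(-2\right) = - \frac{1}{3}$)
$Q{\left(s,W \right)} = \frac{5}{-4 + s^{2} - 6 W}$ ($Q{\left(s,W \right)} = \frac{5}{-4 - \left(6 W - s s\right)} = \frac{5}{-4 - \left(- s^{2} + 6 W\right)} = \frac{5}{-4 + s^{2} - 6 W}$)
$Q{\left(x{\left(o \right)},3 \right)} \left(-21\right) \left(-25\right) = \frac{5}{-4 + \left(- \frac{1}{3}\right)^{2} - 18} \left(-21\right) \left(-25\right) = \frac{5}{-4 + \frac{1}{9} - 18} \left(-21\right) \left(-25\right) = \frac{5}{- \frac{197}{9}} \left(-21\right) \left(-25\right) = 5 \left(- \frac{9}{197}\right) \left(-21\right) \left(-25\right) = \left(- \frac{45}{197}\right) \left(-21\right) \left(-25\right) = \frac{945}{197} \left(-25\right) = - \frac{23625}{197}$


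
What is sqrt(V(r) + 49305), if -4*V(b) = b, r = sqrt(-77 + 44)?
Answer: sqrt(197220 - I*sqrt(33))/2 ≈ 222.05 - 0.0032339*I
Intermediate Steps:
r = I*sqrt(33) (r = sqrt(-33) = I*sqrt(33) ≈ 5.7446*I)
V(b) = -b/4
sqrt(V(r) + 49305) = sqrt(-I*sqrt(33)/4 + 49305) = sqrt(49305 - I*sqrt(33)/4)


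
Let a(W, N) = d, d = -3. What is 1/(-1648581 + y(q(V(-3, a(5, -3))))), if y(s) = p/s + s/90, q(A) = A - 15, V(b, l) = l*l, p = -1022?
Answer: -15/24726161 ≈ -6.0664e-7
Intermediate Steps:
a(W, N) = -3
V(b, l) = l**2
q(A) = -15 + A
y(s) = -1022/s + s/90
1/(-1648581 + y(q(V(-3, a(5, -3))))) = 1/(-1648581 + (-1022/(-15 + (-3)**2) + (-15 + (-3)**2)/90)) = 1/(-1648581 + (-1022/(-15 + 9) + (-15 + 9)/90)) = 1/(-1648581 + (-1022/(-6) + (1/90)*(-6))) = 1/(-1648581 + (-1022*(-1/6) - 1/15)) = 1/(-1648581 + (511/3 - 1/15)) = 1/(-1648581 + 2554/15) = 1/(-24726161/15) = -15/24726161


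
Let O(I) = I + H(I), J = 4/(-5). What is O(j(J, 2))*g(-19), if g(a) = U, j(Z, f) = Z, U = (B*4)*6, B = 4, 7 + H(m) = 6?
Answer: -864/5 ≈ -172.80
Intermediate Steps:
H(m) = -1 (H(m) = -7 + 6 = -1)
J = -4/5 (J = 4*(-1/5) = -4/5 ≈ -0.80000)
U = 96 (U = (4*4)*6 = 16*6 = 96)
O(I) = -1 + I (O(I) = I - 1 = -1 + I)
g(a) = 96
O(j(J, 2))*g(-19) = (-1 - 4/5)*96 = -9/5*96 = -864/5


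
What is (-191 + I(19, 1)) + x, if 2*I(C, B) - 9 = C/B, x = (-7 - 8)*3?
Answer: -222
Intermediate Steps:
x = -45 (x = -15*3 = -45)
I(C, B) = 9/2 + C/(2*B) (I(C, B) = 9/2 + (C/B)/2 = 9/2 + C/(2*B))
(-191 + I(19, 1)) + x = (-191 + (½)*(19 + 9*1)/1) - 45 = (-191 + (½)*1*(19 + 9)) - 45 = (-191 + (½)*1*28) - 45 = (-191 + 14) - 45 = -177 - 45 = -222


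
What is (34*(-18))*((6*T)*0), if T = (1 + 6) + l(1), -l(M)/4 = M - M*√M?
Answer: 0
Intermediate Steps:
l(M) = -4*M + 4*M^(3/2) (l(M) = -4*(M - M*√M) = -4*(M - M^(3/2)) = -4*M + 4*M^(3/2))
T = 7 (T = (1 + 6) + (-4*1 + 4*1^(3/2)) = 7 + (-4 + 4*1) = 7 + (-4 + 4) = 7 + 0 = 7)
(34*(-18))*((6*T)*0) = (34*(-18))*((6*7)*0) = -25704*0 = -612*0 = 0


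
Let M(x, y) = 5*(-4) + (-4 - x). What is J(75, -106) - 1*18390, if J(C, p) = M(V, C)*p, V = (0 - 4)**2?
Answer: -14150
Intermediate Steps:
V = 16 (V = (-4)**2 = 16)
M(x, y) = -24 - x (M(x, y) = -20 + (-4 - x) = -24 - x)
J(C, p) = -40*p (J(C, p) = (-24 - 1*16)*p = (-24 - 16)*p = -40*p)
J(75, -106) - 1*18390 = -40*(-106) - 1*18390 = 4240 - 18390 = -14150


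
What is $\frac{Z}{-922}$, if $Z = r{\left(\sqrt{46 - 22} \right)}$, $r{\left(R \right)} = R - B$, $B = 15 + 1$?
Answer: $\frac{8}{461} - \frac{\sqrt{6}}{461} \approx 0.01204$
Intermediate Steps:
$B = 16$
$r{\left(R \right)} = -16 + R$ ($r{\left(R \right)} = R - 16 = -16 + R$)
$Z = -16 + 2 \sqrt{6}$ ($Z = -16 + \sqrt{46 - 22} = -16 + \sqrt{24} = -16 + 2 \sqrt{6} \approx -11.101$)
$\frac{Z}{-922} = \frac{-16 + 2 \sqrt{6}}{-922} = \left(-16 + 2 \sqrt{6}\right) \left(- \frac{1}{922}\right) = \frac{8}{461} - \frac{\sqrt{6}}{461}$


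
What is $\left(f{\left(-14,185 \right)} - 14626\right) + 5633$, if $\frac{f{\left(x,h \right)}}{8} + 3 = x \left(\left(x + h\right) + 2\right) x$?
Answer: $262247$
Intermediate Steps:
$f{\left(x,h \right)} = -24 + 8 x^{2} \left(2 + h + x\right)$ ($f{\left(x,h \right)} = -24 + 8 x \left(\left(x + h\right) + 2\right) x = -24 + 8 x \left(\left(h + x\right) + 2\right) x = -24 + 8 x \left(2 + h + x\right) x = -24 + 8 x^{2} \left(2 + h + x\right)$)
$\left(f{\left(-14,185 \right)} - 14626\right) + 5633 = \left(\left(-24 + 8 \left(-14\right)^{3} + 16 \left(-14\right)^{2} + 8 \cdot 185 \left(-14\right)^{2}\right) - 14626\right) + 5633 = \left(\left(-24 + 8 \left(-2744\right) + 16 \cdot 196 + 8 \cdot 185 \cdot 196\right) - 14626\right) + 5633 = \left(\left(-24 - 21952 + 3136 + 290080\right) - 14626\right) + 5633 = \left(271240 - 14626\right) + 5633 = 256614 + 5633 = 262247$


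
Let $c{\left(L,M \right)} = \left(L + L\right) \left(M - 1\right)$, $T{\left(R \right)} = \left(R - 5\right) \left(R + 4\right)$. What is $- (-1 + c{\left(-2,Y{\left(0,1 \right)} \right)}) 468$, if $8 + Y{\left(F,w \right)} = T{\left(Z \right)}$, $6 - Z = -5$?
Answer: $152100$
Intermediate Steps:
$Z = 11$ ($Z = 6 - -5 = 6 + 5 = 11$)
$T{\left(R \right)} = \left(-5 + R\right) \left(4 + R\right)$
$Y{\left(F,w \right)} = 82$ ($Y{\left(F,w \right)} = -8 - \left(31 - 121\right) = -8 - -90 = -8 + 90 = 82$)
$c{\left(L,M \right)} = 2 L \left(-1 + M\right)$
$- (-1 + c{\left(-2,Y{\left(0,1 \right)} \right)}) 468 = - (-1 + 2 \left(-2\right) \left(-1 + 82\right)) 468 = - (-1 + 2 \left(-2\right) 81) 468 = - (-1 - 324) 468 = \left(-1\right) \left(-325\right) 468 = 325 \cdot 468 = 152100$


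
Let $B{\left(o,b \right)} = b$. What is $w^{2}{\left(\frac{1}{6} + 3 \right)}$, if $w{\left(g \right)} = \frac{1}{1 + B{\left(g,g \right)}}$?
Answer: $\frac{36}{625} \approx 0.0576$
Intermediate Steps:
$w{\left(g \right)} = \frac{1}{1 + g}$
$w^{2}{\left(\frac{1}{6} + 3 \right)} = \left(\frac{1}{1 + \left(\frac{1}{6} + 3\right)}\right)^{2} = \left(\frac{1}{1 + \frac{19}{6}}\right)^{2} = \left(\frac{1}{\frac{25}{6}}\right)^{2} = \left(\frac{6}{25}\right)^{2} = \frac{36}{625}$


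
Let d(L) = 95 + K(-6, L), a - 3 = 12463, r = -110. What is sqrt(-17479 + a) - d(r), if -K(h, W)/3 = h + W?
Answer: -443 + 3*I*sqrt(557) ≈ -443.0 + 70.802*I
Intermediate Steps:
a = 12466 (a = 3 + 12463 = 12466)
K(h, W) = -3*W - 3*h (K(h, W) = -3*(h + W) = -3*(W + h) = -3*W - 3*h)
d(L) = 113 - 3*L (d(L) = 95 + (-3*L - 3*(-6)) = 95 + (-3*L + 18) = 95 + (18 - 3*L) = 113 - 3*L)
sqrt(-17479 + a) - d(r) = sqrt(-17479 + 12466) - (113 - 3*(-110)) = sqrt(-5013) - (113 + 330) = 3*I*sqrt(557) - 1*443 = 3*I*sqrt(557) - 443 = -443 + 3*I*sqrt(557)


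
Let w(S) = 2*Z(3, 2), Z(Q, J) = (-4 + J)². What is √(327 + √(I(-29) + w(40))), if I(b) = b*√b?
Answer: √(327 + √(8 - 29*I*√29)) ≈ 18.334 - 0.2349*I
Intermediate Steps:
I(b) = b^(3/2)
w(S) = 8 (w(S) = 2*(-4 + 2)² = 2*(-2)² = 2*4 = 8)
√(327 + √(I(-29) + w(40))) = √(327 + √((-29)^(3/2) + 8)) = √(327 + √(-29*I*√29 + 8)) = √(327 + √(8 - 29*I*√29))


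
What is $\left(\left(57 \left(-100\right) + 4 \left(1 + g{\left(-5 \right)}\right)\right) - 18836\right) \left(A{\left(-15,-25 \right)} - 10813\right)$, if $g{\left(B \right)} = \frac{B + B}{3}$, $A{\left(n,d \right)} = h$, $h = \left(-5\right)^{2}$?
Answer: $264795056$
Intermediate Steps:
$h = 25$
$A{\left(n,d \right)} = 25$
$g{\left(B \right)} = \frac{2 B}{3}$ ($g{\left(B \right)} = 2 B \frac{1}{3} = \frac{2 B}{3}$)
$\left(\left(57 \left(-100\right) + 4 \left(1 + g{\left(-5 \right)}\right)\right) - 18836\right) \left(A{\left(-15,-25 \right)} - 10813\right) = \left(\left(57 \left(-100\right) + 4 \left(1 + \frac{2}{3} \left(-5\right)\right)\right) - 18836\right) \left(25 - 10813\right) = \left(\left(-5700 + 4 \left(1 - \frac{10}{3}\right)\right) - 18836\right) \left(-10788\right) = \left(\left(-5700 + 4 \left(- \frac{7}{3}\right)\right) - 18836\right) \left(-10788\right) = \left(\left(-5700 - \frac{28}{3}\right) - 18836\right) \left(-10788\right) = \left(- \frac{17128}{3} - 18836\right) \left(-10788\right) = \left(- \frac{73636}{3}\right) \left(-10788\right) = 264795056$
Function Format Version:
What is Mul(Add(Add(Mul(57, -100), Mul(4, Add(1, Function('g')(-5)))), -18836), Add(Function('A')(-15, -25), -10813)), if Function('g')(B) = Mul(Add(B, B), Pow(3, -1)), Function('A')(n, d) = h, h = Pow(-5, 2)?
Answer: 264795056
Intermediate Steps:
h = 25
Function('A')(n, d) = 25
Function('g')(B) = Mul(Rational(2, 3), B) (Function('g')(B) = Mul(Mul(2, B), Rational(1, 3)) = Mul(Rational(2, 3), B))
Mul(Add(Add(Mul(57, -100), Mul(4, Add(1, Function('g')(-5)))), -18836), Add(Function('A')(-15, -25), -10813)) = Mul(Add(Add(Mul(57, -100), Mul(4, Add(1, Mul(Rational(2, 3), -5)))), -18836), Add(25, -10813)) = Mul(Add(Add(-5700, Mul(4, Add(1, Rational(-10, 3)))), -18836), -10788) = Mul(Add(Add(-5700, Mul(4, Rational(-7, 3))), -18836), -10788) = Mul(Add(Add(-5700, Rational(-28, 3)), -18836), -10788) = Mul(Add(Rational(-17128, 3), -18836), -10788) = Mul(Rational(-73636, 3), -10788) = 264795056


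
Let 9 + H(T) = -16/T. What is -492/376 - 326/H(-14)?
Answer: 207743/5170 ≈ 40.182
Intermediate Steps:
H(T) = -9 - 16/T
-492/376 - 326/H(-14) = -492/376 - 326/(-9 - 16/(-14)) = -492*1/376 - 326/(-9 - 16*(-1/14)) = -123/94 - 326/(-9 + 8/7) = -123/94 - 326/(-55/7) = -123/94 - 326*(-7/55) = -123/94 + 2282/55 = 207743/5170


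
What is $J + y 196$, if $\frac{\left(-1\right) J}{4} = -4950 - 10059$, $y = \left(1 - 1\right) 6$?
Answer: $60036$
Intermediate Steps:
$y = 0$ ($y = 0 \cdot 6 = 0$)
$J = 60036$ ($J = - 4 \left(-4950 - 10059\right) = \left(-4\right) \left(-15009\right) = 60036$)
$J + y 196 = 60036 + 0 \cdot 196 = 60036 + 0 = 60036$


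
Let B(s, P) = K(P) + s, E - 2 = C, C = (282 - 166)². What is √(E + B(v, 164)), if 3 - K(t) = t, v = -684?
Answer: √12613 ≈ 112.31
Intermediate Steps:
K(t) = 3 - t
C = 13456 (C = 116² = 13456)
E = 13458 (E = 2 + 13456 = 13458)
B(s, P) = 3 + s - P (B(s, P) = (3 - P) + s = 3 + s - P)
√(E + B(v, 164)) = √(13458 + (3 - 684 - 1*164)) = √(13458 + (3 - 684 - 164)) = √(13458 - 845) = √12613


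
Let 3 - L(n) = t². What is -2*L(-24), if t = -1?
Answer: -4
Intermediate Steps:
L(n) = 2 (L(n) = 3 - 1*(-1)² = 3 - 1*1 = 3 - 1 = 2)
-2*L(-24) = -2*2 = -4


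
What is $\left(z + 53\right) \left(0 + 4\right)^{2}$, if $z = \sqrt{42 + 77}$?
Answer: $848 + 16 \sqrt{119} \approx 1022.5$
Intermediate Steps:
$z = \sqrt{119} \approx 10.909$
$\left(z + 53\right) \left(0 + 4\right)^{2} = \left(\sqrt{119} + 53\right) \left(0 + 4\right)^{2} = \left(53 + \sqrt{119}\right) 4^{2} = \left(53 + \sqrt{119}\right) 16 = 848 + 16 \sqrt{119}$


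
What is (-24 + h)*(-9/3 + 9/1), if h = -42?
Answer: -396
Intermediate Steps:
(-24 + h)*(-9/3 + 9/1) = (-24 - 42)*(-9/3 + 9/1) = -66*(-9*⅓ + 9*1) = -66*(-3 + 9) = -66*6 = -396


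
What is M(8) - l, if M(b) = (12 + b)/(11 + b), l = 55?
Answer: -1025/19 ≈ -53.947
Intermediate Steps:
M(b) = (12 + b)/(11 + b)
M(8) - l = (12 + 8)/(11 + 8) - 1*55 = 20/19 - 55 = -1025/19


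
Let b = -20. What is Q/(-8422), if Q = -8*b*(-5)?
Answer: 400/4211 ≈ 0.094989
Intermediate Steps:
Q = -800 (Q = -8*(-20)*(-5) = 160*(-5) = -800)
Q/(-8422) = -800/(-8422) = -800*(-1/8422) = 400/4211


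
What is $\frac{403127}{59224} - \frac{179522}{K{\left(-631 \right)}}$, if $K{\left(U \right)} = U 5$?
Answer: $\frac{17687781}{277640} \approx 63.708$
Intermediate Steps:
$K{\left(U \right)} = 5 U$
$\frac{403127}{59224} - \frac{179522}{K{\left(-631 \right)}} = \frac{403127}{59224} - \frac{179522}{5 \left(-631\right)} = 403127 \cdot \frac{1}{59224} - \frac{179522}{-3155} = \frac{599}{88} - - \frac{179522}{3155} = \frac{599}{88} + \frac{179522}{3155} = \frac{17687781}{277640}$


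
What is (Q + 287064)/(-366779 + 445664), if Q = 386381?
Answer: 134689/15777 ≈ 8.5370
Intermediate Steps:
(Q + 287064)/(-366779 + 445664) = (386381 + 287064)/(-366779 + 445664) = 673445/78885 = 673445*(1/78885) = 134689/15777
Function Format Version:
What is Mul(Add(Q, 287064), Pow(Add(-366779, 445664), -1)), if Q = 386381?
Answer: Rational(134689, 15777) ≈ 8.5370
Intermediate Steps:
Mul(Add(Q, 287064), Pow(Add(-366779, 445664), -1)) = Mul(Add(386381, 287064), Pow(Add(-366779, 445664), -1)) = Mul(673445, Pow(78885, -1)) = Mul(673445, Rational(1, 78885)) = Rational(134689, 15777)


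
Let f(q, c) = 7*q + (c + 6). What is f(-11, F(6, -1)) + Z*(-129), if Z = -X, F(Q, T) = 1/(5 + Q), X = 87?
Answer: 122673/11 ≈ 11152.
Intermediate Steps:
f(q, c) = 6 + c + 7*q (f(q, c) = 7*q + (6 + c) = 6 + c + 7*q)
Z = -87 (Z = -1*87 = -87)
f(-11, F(6, -1)) + Z*(-129) = (6 + 1/(5 + 6) + 7*(-11)) - 87*(-129) = (6 + 1/11 - 77) + 11223 = -780/11 + 11223 = 122673/11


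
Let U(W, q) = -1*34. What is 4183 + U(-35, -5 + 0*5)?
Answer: 4149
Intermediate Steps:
U(W, q) = -34
4183 + U(-35, -5 + 0*5) = 4183 - 34 = 4149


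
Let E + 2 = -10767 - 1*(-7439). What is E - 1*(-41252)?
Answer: 37922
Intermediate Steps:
E = -3330 (E = -2 + (-10767 - 1*(-7439)) = -2 + (-10767 + 7439) = -2 - 3328 = -3330)
E - 1*(-41252) = -3330 - 1*(-41252) = -3330 + 41252 = 37922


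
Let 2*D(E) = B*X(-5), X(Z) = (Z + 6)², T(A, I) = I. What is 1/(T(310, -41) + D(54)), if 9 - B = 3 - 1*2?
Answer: -1/37 ≈ -0.027027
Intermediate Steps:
X(Z) = (6 + Z)²
B = 8 (B = 9 - (3 - 1*2) = 9 - (3 - 2) = 9 - 1*1 = 9 - 1 = 8)
D(E) = 4 (D(E) = (8*(6 - 5)²)/2 = (8*1²)/2 = (8*1)/2 = (½)*8 = 4)
1/(T(310, -41) + D(54)) = 1/(-41 + 4) = 1/(-37) = -1/37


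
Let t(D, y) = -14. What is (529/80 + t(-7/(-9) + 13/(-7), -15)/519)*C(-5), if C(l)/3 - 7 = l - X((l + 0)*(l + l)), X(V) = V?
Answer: -820293/865 ≈ -948.32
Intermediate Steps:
C(l) = 21 - 6*l² + 3*l (C(l) = 21 + 3*(l - (l + 0)*(l + l)) = 21 + 3*(l - l*2*l) = 21 + 3*(l - 2*l²) = 21 + (-6*l² + 3*l) = 21 - 6*l² + 3*l)
(529/80 + t(-7/(-9) + 13/(-7), -15)/519)*C(-5) = (529/80 - 14/519)*(21 - 6*(-5)² + 3*(-5)) = (529*(1/80) - 14*1/519)*(21 - 6*25 - 15) = (529/80 - 14/519)*(21 - 150 - 15) = (273431/41520)*(-144) = -820293/865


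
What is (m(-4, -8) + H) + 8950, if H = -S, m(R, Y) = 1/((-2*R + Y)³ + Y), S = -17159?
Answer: 208871/8 ≈ 26109.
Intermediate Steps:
m(R, Y) = 1/(Y + (Y - 2*R)³) (m(R, Y) = 1/((Y - 2*R)³ + Y) = 1/(Y + (Y - 2*R)³))
H = 17159 (H = -1*(-17159) = 17159)
(m(-4, -8) + H) + 8950 = (1/(-8 - (-1*(-8) + 2*(-4))³) + 17159) + 8950 = (1/(-8 - (8 - 8)³) + 17159) + 8950 = (1/(-8 - 1*0³) + 17159) + 8950 = (1/(-8 - 1*0) + 17159) + 8950 = (1/(-8 + 0) + 17159) + 8950 = (1/(-8) + 17159) + 8950 = (-⅛ + 17159) + 8950 = 137271/8 + 8950 = 208871/8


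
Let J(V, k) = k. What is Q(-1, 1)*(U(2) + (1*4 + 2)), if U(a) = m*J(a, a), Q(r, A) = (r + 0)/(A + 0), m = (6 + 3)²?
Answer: -168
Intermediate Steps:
m = 81 (m = 9² = 81)
Q(r, A) = r/A
U(a) = 81*a
Q(-1, 1)*(U(2) + (1*4 + 2)) = (-1/1)*(81*2 + (1*4 + 2)) = (-1*1)*(162 + (4 + 2)) = -(162 + 6) = -1*168 = -168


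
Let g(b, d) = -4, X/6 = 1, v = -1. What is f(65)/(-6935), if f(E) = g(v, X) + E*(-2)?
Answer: 134/6935 ≈ 0.019322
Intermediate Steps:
X = 6 (X = 6*1 = 6)
f(E) = -4 - 2*E (f(E) = -4 + E*(-2) = -4 - 2*E)
f(65)/(-6935) = (-4 - 2*65)/(-6935) = (-4 - 130)*(-1/6935) = -134*(-1/6935) = 134/6935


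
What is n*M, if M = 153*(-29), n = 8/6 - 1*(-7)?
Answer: -36975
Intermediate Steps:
n = 25/3 (n = 8*(⅙) + 7 = 4/3 + 7 = 25/3 ≈ 8.3333)
M = -4437
n*M = (25/3)*(-4437) = -36975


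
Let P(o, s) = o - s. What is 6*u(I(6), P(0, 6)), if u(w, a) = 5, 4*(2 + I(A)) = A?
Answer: 30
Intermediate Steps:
I(A) = -2 + A/4
6*u(I(6), P(0, 6)) = 6*5 = 30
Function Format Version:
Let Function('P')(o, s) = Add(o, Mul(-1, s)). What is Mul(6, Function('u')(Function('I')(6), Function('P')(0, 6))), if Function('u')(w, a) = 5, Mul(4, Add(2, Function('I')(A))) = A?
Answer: 30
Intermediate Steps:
Function('I')(A) = Add(-2, Mul(Rational(1, 4), A))
Mul(6, Function('u')(Function('I')(6), Function('P')(0, 6))) = Mul(6, 5) = 30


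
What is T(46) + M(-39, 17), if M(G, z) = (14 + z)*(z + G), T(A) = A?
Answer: -636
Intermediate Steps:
M(G, z) = (14 + z)*(G + z)
T(46) + M(-39, 17) = 46 + (17² + 14*(-39) + 14*17 - 39*17) = 46 + (289 - 546 + 238 - 663) = 46 - 682 = -636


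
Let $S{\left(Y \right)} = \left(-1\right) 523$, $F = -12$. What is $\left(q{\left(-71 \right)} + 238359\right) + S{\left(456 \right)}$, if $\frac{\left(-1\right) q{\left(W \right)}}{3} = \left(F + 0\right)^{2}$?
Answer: $237404$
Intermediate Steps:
$q{\left(W \right)} = -432$ ($q{\left(W \right)} = - 3 \left(-12 + 0\right)^{2} = - 3 \left(-12\right)^{2} = \left(-3\right) 144 = -432$)
$S{\left(Y \right)} = -523$
$\left(q{\left(-71 \right)} + 238359\right) + S{\left(456 \right)} = \left(-432 + 238359\right) - 523 = 237927 - 523 = 237404$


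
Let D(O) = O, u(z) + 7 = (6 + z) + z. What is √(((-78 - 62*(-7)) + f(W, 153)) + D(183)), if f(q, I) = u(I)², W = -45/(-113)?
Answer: 6*√2599 ≈ 305.88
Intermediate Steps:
W = 45/113 (W = -45*(-1/113) = 45/113 ≈ 0.39823)
u(z) = -1 + 2*z (u(z) = -7 + ((6 + z) + z) = -7 + (6 + 2*z) = -1 + 2*z)
f(q, I) = (-1 + 2*I)²
√(((-78 - 62*(-7)) + f(W, 153)) + D(183)) = √(((-78 - 62*(-7)) + (-1 + 2*153)²) + 183) = √(((-78 + 434) + (-1 + 306)²) + 183) = √((356 + 305²) + 183) = √((356 + 93025) + 183) = √(93381 + 183) = √93564 = 6*√2599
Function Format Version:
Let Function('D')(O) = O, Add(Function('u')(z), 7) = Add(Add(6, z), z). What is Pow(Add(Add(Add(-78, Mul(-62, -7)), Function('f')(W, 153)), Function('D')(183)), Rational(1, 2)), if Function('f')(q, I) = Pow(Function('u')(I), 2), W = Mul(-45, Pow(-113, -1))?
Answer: Mul(6, Pow(2599, Rational(1, 2))) ≈ 305.88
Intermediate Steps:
W = Rational(45, 113) (W = Mul(-45, Rational(-1, 113)) = Rational(45, 113) ≈ 0.39823)
Function('u')(z) = Add(-1, Mul(2, z)) (Function('u')(z) = Add(-7, Add(Add(6, z), z)) = Add(-7, Add(6, Mul(2, z))) = Add(-1, Mul(2, z)))
Function('f')(q, I) = Pow(Add(-1, Mul(2, I)), 2)
Pow(Add(Add(Add(-78, Mul(-62, -7)), Function('f')(W, 153)), Function('D')(183)), Rational(1, 2)) = Pow(Add(Add(Add(-78, Mul(-62, -7)), Pow(Add(-1, Mul(2, 153)), 2)), 183), Rational(1, 2)) = Pow(Add(Add(Add(-78, 434), Pow(Add(-1, 306), 2)), 183), Rational(1, 2)) = Pow(Add(Add(356, Pow(305, 2)), 183), Rational(1, 2)) = Pow(Add(Add(356, 93025), 183), Rational(1, 2)) = Pow(Add(93381, 183), Rational(1, 2)) = Pow(93564, Rational(1, 2)) = Mul(6, Pow(2599, Rational(1, 2)))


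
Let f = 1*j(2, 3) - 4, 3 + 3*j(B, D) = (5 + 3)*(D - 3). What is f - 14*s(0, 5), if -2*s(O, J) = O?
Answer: -5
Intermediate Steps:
j(B, D) = -9 + 8*D/3 (j(B, D) = -1 + ((5 + 3)*(D - 3))/3 = -1 + (8*(-3 + D))/3 = -1 + (-24 + 8*D)/3 = -1 + (-8 + 8*D/3) = -9 + 8*D/3)
s(O, J) = -O/2
f = -5 (f = 1*(-9 + (8/3)*3) - 4 = 1*(-9 + 8) - 4 = 1*(-1) - 4 = -1 - 4 = -5)
f - 14*s(0, 5) = -5 - (-7)*0 = -5 - 14*0 = -5 + 0 = -5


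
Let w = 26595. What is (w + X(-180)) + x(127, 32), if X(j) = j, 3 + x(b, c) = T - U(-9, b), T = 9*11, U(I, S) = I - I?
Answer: 26511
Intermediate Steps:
U(I, S) = 0
T = 99
x(b, c) = 96 (x(b, c) = -3 + (99 - 1*0) = -3 + (99 + 0) = -3 + 99 = 96)
(w + X(-180)) + x(127, 32) = (26595 - 180) + 96 = 26415 + 96 = 26511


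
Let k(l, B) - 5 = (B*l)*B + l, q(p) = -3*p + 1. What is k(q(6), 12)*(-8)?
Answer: 19680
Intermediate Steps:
q(p) = 1 - 3*p
k(l, B) = 5 + l + l*B² (k(l, B) = 5 + ((B*l)*B + l) = 5 + (l*B² + l) = 5 + (l + l*B²) = 5 + l + l*B²)
k(q(6), 12)*(-8) = (5 + (1 - 3*6) + (1 - 3*6)*12²)*(-8) = (5 + (1 - 18) + (1 - 18)*144)*(-8) = (5 - 17 - 17*144)*(-8) = (5 - 17 - 2448)*(-8) = -2460*(-8) = 19680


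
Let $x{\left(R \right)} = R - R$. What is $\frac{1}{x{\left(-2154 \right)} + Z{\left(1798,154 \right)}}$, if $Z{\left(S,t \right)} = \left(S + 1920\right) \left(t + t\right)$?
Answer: $\frac{1}{1145144} \approx 8.7325 \cdot 10^{-7}$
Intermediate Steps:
$Z{\left(S,t \right)} = 2 t \left(1920 + S\right)$ ($Z{\left(S,t \right)} = \left(1920 + S\right) 2 t = 2 t \left(1920 + S\right)$)
$x{\left(R \right)} = 0$
$\frac{1}{x{\left(-2154 \right)} + Z{\left(1798,154 \right)}} = \frac{1}{0 + 2 \cdot 154 \left(1920 + 1798\right)} = \frac{1}{0 + 2 \cdot 154 \cdot 3718} = \frac{1}{0 + 1145144} = \frac{1}{1145144}$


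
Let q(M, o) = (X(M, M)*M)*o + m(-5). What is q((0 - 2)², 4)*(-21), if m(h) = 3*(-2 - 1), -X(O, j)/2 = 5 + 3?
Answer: 5565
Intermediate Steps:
X(O, j) = -16 (X(O, j) = -2*(5 + 3) = -2*8 = -16)
m(h) = -9 (m(h) = 3*(-3) = -9)
q(M, o) = -9 - 16*M*o (q(M, o) = (-16*M)*o - 9 = -16*M*o - 9 = -9 - 16*M*o)
q((0 - 2)², 4)*(-21) = (-9 - 16*(0 - 2)²*4)*(-21) = (-9 - 16*(-2)²*4)*(-21) = (-9 - 16*4*4)*(-21) = (-9 - 256)*(-21) = -265*(-21) = 5565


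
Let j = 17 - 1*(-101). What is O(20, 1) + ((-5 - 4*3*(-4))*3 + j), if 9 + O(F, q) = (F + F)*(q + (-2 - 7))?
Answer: -82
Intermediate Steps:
j = 118 (j = 17 + 101 = 118)
O(F, q) = -9 + 2*F*(-9 + q) (O(F, q) = -9 + (F + F)*(q + (-2 - 7)) = -9 + (2*F)*(q - 9) = -9 + (2*F)*(-9 + q) = -9 + 2*F*(-9 + q))
O(20, 1) + ((-5 - 4*3*(-4))*3 + j) = (-9 - 18*20 + 2*20*1) + ((-5 - 4*3*(-4))*3 + 118) = (-9 - 360 + 40) + ((-5 - 12*(-4))*3 + 118) = -329 + ((-5 + 48)*3 + 118) = -329 + (43*3 + 118) = -329 + (129 + 118) = -329 + 247 = -82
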